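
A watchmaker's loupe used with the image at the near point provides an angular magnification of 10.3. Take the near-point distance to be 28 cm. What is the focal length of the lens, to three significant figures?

For the image at the near point, M = 1 + D/f.
f = D/(M - 1) = 28/(10.3 - 1) = 3.011 cm.

3.01 cm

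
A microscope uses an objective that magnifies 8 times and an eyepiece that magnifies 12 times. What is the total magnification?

96

The overall magnification of a compound microscope is the product of the objective and eyepiece magnifications:
M = M_obj x M_eye = 8 x 12 = 96.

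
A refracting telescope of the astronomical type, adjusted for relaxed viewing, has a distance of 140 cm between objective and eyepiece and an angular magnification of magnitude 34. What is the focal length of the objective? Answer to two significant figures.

140 cm

In normal adjustment the tube length equals f_obj + f_eye and |M| = f_obj/f_eye.
So f_obj = 34 f_eye and 34 f_eye + f_eye = 140 cm, giving f_eye = 140/35 = 4.000 cm and f_obj = 136.000 cm.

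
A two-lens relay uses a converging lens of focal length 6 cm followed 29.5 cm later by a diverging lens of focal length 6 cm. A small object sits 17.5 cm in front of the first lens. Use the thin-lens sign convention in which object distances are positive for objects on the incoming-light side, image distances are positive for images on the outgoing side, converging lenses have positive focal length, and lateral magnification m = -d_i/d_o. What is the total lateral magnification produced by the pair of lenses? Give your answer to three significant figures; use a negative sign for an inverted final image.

First lens: d_i1 = 1/(1/6 - 1/17.5) = 9.130 cm.
m_1 = -(9.130)/17.5 = -0.5217.
That image sits 20.370 cm in front of the second lens, so d_o2 = 20.370 cm.
Second lens: d_i2 = 1/(1/(-6) - 1/(20.370)) = -4.635 cm.
m_2 = -(-4.635)/(20.370) = 0.2275.
Overall magnification: m = m_1 m_2 = -0.1187.

-0.119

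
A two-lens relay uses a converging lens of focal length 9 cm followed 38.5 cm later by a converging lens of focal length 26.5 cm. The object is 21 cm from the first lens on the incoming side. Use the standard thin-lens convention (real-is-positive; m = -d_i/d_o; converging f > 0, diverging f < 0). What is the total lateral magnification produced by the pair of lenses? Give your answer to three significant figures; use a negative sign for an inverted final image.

First lens: d_i1 = 1/(1/9 - 1/21) = 15.750 cm.
m_1 = -(15.750)/21 = -0.7500.
That image sits 22.750 cm in front of the second lens, so d_o2 = 22.750 cm.
Second lens: d_i2 = 1/(1/26.5 - 1/(22.750)) = -160.767 cm.
m_2 = -(-160.767)/(22.750) = 7.0667.
Overall magnification: m = m_1 m_2 = -5.3000.

-5.30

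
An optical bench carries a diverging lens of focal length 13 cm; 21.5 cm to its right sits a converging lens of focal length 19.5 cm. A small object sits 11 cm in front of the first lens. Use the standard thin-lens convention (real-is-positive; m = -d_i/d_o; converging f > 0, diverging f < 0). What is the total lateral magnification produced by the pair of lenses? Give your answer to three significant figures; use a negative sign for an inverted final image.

First lens: d_i1 = 1/(1/(-13) - 1/11) = -5.958 cm.
m_1 = -(-5.958)/11 = 0.5417.
With d_i1 < 0 the first image is virtual and lies on the object side; the object distance for lens 2 is d_o2 = 21.5 - (-5.958) = 27.458 cm.
Second lens: d_i2 = 1/(1/19.5 - 1/(27.458)) = 67.280 cm.
m_2 = -(67.280)/(27.458) = -2.4503.
Overall magnification: m = m_1 m_2 = -1.3272.

-1.33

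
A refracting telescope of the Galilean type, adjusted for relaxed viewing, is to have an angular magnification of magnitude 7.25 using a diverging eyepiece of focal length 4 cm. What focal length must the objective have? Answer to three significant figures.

29.0 cm

|M| = f_obj/|f_eye|, so f_obj = |M| x |f_eye| = 7.25 x 4 = 29.000 cm.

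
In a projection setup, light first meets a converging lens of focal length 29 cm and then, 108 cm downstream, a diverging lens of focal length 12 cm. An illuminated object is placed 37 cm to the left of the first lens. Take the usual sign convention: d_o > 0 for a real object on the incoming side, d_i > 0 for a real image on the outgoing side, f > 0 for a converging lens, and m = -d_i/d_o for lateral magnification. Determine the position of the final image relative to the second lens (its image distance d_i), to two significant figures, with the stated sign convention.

Lens 1: 1/d_i1 = 1/f_1 - 1/d_o1 = 1/29 - 1/37 = 0.00746 cm^-1, so d_i1 = 134.125 cm.
This image would form 134.125 cm past lens 1, i.e. 26.125 cm beyond lens 2, so it is a virtual object for lens 2: d_o2 = 108 - 134.125 = -26.125 cm.
Lens 2: 1/d_i2 = 1/f_2 - 1/d_o2 = 1/(-12) - 1/(-26.125) = -0.04506 cm^-1, so d_i2 = -22.195 cm.

-22 cm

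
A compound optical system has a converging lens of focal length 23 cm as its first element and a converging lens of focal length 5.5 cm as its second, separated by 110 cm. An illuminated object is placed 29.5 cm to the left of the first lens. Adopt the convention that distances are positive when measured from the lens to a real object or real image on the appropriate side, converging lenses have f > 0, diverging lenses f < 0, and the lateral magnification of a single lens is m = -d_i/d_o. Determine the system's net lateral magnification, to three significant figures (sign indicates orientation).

169

First lens: d_i1 = 1/(1/23 - 1/29.5) = 104.385 cm.
m_1 = -(104.385)/29.5 = -3.5385.
That image sits 5.615 cm in front of the second lens, so d_o2 = 5.615 cm.
Second lens: d_i2 = 1/(1/5.5 - 1/(5.615)) = 267.667 cm.
m_2 = -(267.667)/(5.615) = -47.6667.
Total m = m_1 x m_2 = (-3.5385)(-47.6667) = 168.6667.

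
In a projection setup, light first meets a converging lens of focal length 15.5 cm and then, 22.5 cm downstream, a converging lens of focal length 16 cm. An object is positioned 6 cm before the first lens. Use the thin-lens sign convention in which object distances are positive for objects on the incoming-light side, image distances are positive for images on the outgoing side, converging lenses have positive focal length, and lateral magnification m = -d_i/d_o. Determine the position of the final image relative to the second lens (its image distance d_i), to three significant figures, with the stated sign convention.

Lens 1: 1/d_i1 = 1/f_1 - 1/d_o1 = 1/15.5 - 1/6 = -0.10215 cm^-1, so d_i1 = -9.789 cm.
With d_i1 < 0 the first image is virtual and lies on the object side; the object distance for lens 2 is d_o2 = 22.5 - (-9.789) = 32.289 cm.
Lens 2: 1/d_i2 = 1/f_2 - 1/d_o2 = 1/16 - 1/(32.289) = 0.03153 cm^-1, so d_i2 = 31.716 cm.

31.7 cm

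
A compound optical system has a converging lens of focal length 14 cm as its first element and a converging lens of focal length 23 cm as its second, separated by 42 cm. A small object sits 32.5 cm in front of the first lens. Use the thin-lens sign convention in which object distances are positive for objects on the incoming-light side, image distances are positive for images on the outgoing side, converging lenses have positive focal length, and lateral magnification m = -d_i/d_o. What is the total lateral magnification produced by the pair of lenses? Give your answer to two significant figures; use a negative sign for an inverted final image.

-3.1

First lens: d_i1 = 1/(1/14 - 1/32.5) = 24.595 cm.
m_1 = -(24.595)/32.5 = -0.7568.
Object distance for lens 2: d_o2 = 42 - 24.595 = 17.405 cm.
Second lens: d_i2 = 1/(1/23 - 1/(17.405)) = -71.556 cm.
m_2 = -(-71.556)/(17.405) = 4.1111.
Overall magnification: m = m_1 m_2 = -3.1111.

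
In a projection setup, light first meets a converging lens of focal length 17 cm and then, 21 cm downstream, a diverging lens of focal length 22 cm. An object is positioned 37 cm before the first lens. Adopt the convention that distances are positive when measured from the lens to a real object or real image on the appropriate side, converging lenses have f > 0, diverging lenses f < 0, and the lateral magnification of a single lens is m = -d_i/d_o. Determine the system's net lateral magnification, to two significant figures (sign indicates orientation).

-1.6

First lens: d_i1 = 1/(1/17 - 1/37) = 31.450 cm.
m_1 = -(31.450)/37 = -0.8500.
Since 31.450 cm > 21 cm, the first image lies past the second lens and serves as a virtual object: d_o2 = L - d_i1 = -10.450 cm.
Second lens: d_i2 = 1/(1/(-22) - 1/(-10.450)) = 19.905 cm.
m_2 = -(19.905)/(-10.450) = 1.9048.
The system's lateral magnification is m_1 m_2 = (-0.8500)(1.9048) = -1.6190.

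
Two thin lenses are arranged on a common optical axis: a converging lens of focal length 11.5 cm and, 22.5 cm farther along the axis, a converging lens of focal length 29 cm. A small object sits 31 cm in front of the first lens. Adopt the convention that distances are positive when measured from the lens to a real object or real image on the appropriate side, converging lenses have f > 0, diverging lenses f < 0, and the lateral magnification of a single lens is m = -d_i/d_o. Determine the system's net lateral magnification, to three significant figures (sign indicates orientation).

First lens: d_i1 = 1/(1/11.5 - 1/31) = 18.282 cm.
m_1 = -(18.282)/31 = -0.5897.
Object distance for lens 2: d_o2 = 22.5 - 18.282 = 4.218 cm.
Second lens: d_i2 = 1/(1/29 - 1/(4.218)) = -4.936 cm.
m_2 = -(-4.936)/(4.218) = 1.1702.
Overall magnification: m = m_1 m_2 = -0.6901.

-0.690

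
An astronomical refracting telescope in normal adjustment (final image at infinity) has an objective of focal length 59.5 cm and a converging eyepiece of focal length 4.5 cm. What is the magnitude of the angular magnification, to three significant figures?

13.2

|M| = f_obj/|f_eye| = 59.5/4.5 = 13.222.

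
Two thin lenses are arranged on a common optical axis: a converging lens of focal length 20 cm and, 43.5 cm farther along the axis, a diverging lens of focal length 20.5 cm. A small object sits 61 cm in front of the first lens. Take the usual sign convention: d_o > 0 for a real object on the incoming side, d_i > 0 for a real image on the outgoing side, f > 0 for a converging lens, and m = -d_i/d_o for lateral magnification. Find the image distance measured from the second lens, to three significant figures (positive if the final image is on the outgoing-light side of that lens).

First lens: d_i1 = 1/(1/20 - 1/61) = 29.756 cm.
The intermediate image is 29.756 cm to the right of lens 1, so d_o2 = L - d_i1 = 43.5 - 29.756 = 13.744 cm.
Second lens: d_i2 = 1/(1/(-20.5) - 1/(13.744)) = -8.228 cm.

-8.23 cm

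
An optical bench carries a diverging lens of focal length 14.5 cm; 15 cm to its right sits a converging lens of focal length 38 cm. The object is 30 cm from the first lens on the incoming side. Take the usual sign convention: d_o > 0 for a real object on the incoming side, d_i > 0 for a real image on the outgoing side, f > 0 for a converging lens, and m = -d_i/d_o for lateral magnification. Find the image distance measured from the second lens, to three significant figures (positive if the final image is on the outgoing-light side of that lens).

Applying the thin-lens equation to the first lens, 1/(-14.5) = 1/30 + 1/d_i1, which gives d_i1 = -9.775 cm.
With d_i1 < 0 the first image is virtual and lies on the object side; the object distance for lens 2 is d_o2 = 15 - (-9.775) = 24.775 cm.
Applying the thin-lens equation again with f_2 = 38 cm and d_o2 = 24.775 cm gives d_i2 = -71.189 cm.

-71.2 cm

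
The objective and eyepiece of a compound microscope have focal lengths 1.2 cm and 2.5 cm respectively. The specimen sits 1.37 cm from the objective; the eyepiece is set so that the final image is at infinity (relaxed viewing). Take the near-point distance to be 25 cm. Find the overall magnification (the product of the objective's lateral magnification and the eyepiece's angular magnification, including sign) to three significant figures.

-70.6

Objective: 1/d_i = 1/f_obj - 1/d_o = 1/1.2 - 1/1.37 = 0.10341 cm^-1, so d_i = 9.671 cm.
m_obj = -d_i/d_o = -9.671/1.37 = -7.059.
Eyepiece angular magnification (image at infinity): M_eye = D/f_e = 25/2.5 = 10.000.
Overall M = m_obj x M_eye = (-7.059)(10.000) = -70.59.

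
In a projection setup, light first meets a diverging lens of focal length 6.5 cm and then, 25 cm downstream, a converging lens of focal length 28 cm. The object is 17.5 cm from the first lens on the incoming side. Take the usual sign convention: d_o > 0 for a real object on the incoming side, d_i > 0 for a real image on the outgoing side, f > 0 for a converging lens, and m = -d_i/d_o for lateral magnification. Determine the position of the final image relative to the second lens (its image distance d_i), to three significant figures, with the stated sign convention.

479 cm

Applying the thin-lens equation to the first lens, 1/(-6.5) = 1/17.5 + 1/d_i1, which gives d_i1 = -4.740 cm.
The intermediate image is virtual, 4.740 cm to the left of lens 1, so d_o2 = L - d_i1 = 25 - (-4.740) = 29.740 cm.
Applying the thin-lens equation again with f_2 = 28 cm and d_o2 = 29.740 cm gives d_i2 = 478.683 cm.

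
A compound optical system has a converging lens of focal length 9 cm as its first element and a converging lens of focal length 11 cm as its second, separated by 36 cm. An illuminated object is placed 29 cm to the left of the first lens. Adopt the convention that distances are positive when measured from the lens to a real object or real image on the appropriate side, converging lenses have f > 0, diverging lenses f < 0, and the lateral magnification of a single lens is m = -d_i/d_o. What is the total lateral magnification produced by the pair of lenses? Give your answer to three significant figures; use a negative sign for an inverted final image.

0.414

Applying the thin-lens equation to the first lens, 1/9 = 1/29 + 1/d_i1, which gives d_i1 = 13.050 cm.
Its lateral magnification is m_1 = -d_i1/d_o1 = -(13.050)/29 = -0.4500.
The intermediate image is 13.050 cm to the right of lens 1, so d_o2 = L - d_i1 = 36 - 13.050 = 22.950 cm.
Applying the thin-lens equation again with f_2 = 11 cm and d_o2 = 22.950 cm gives d_i2 = 21.126 cm.
m_2 = -(21.126)/(22.950) = -0.9205.
Overall magnification: m = m_1 m_2 = 0.4142.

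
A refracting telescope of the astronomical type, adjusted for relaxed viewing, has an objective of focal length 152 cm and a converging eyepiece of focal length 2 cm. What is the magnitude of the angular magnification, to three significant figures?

76.0

|M| = f_obj/|f_eye| = 152/2 = 76.000.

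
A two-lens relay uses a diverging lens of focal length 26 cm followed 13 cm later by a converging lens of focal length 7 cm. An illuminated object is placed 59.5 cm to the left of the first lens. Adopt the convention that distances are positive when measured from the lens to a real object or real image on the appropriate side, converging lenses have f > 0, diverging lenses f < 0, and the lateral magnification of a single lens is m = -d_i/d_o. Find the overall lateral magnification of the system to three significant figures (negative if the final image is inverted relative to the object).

-0.0883

Applying the thin-lens equation to the first lens, 1/(-26) = 1/59.5 + 1/d_i1, which gives d_i1 = -18.094 cm.
Its lateral magnification is m_1 = -d_i1/d_o1 = -(-18.094)/59.5 = 0.3041.
The intermediate image is virtual, 18.094 cm to the left of lens 1, so d_o2 = L - d_i1 = 13 - (-18.094) = 31.094 cm.
Applying the thin-lens equation again with f_2 = 7 cm and d_o2 = 31.094 cm gives d_i2 = 9.034 cm.
m_2 = -(9.034)/(31.094) = -0.2905.
The system's lateral magnification is m_1 m_2 = (0.3041)(-0.2905) = -0.0883.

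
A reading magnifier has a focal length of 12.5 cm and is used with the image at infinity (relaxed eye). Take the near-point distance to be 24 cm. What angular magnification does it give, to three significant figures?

1.92

M = D/f = 24/12.5 = 1.920.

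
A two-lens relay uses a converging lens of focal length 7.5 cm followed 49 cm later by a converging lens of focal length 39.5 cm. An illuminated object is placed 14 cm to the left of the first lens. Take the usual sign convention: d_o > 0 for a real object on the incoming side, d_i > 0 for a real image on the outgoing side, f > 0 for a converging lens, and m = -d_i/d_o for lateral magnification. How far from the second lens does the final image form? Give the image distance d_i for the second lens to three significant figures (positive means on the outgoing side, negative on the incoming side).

-195 cm

Applying the thin-lens equation to the first lens, 1/7.5 = 1/14 + 1/d_i1, which gives d_i1 = 16.154 cm.
Object distance for lens 2: d_o2 = 49 - 16.154 = 32.846 cm.
Applying the thin-lens equation again with f_2 = 39.5 cm and d_o2 = 32.846 cm gives d_i2 = -194.988 cm.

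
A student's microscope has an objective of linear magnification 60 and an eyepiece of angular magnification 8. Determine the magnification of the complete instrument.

480

The overall magnification of a compound microscope is the product of the objective and eyepiece magnifications:
M = M_obj x M_eye = 60 x 8 = 480.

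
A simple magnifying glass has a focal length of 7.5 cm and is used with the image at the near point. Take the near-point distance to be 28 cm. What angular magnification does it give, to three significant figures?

M = 1 + D/f = 1 + 28/7.5 = 4.733.

4.73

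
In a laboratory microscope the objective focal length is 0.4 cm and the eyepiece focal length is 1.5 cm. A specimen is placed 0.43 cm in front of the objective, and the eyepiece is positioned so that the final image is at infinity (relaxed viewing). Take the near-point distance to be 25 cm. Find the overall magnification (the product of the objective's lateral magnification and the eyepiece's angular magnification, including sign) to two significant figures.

Objective: 1/d_i = 1/f_obj - 1/d_o = 1/0.4 - 1/0.43 = 0.17442 cm^-1, so d_i = 5.733 cm.
m_obj = -d_i/d_o = -5.733/0.43 = -13.333.
Eyepiece angular magnification (image at infinity): M_eye = D/f_e = 25/1.5 = 16.667.
Overall M = m_obj x M_eye = (-13.333)(16.667) = -222.22.

-220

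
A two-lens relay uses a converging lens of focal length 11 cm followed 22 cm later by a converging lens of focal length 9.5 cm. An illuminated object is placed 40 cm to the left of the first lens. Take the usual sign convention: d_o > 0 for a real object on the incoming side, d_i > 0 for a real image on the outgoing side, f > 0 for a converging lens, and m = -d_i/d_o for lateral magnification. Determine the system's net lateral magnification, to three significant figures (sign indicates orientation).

-1.35

Lens 1: 1/d_i1 = 1/f_1 - 1/d_o1 = 1/11 - 1/40 = 0.06591 cm^-1, so d_i1 = 15.172 cm.
m_1 = -(15.172)/40 = -0.3793.
That image sits 6.828 cm in front of the second lens, so d_o2 = 6.828 cm.
Lens 2: 1/d_i2 = 1/f_2 - 1/d_o2 = 1/9.5 - 1/(6.828) = -0.04120 cm^-1, so d_i2 = -24.271 cm.
m_2 = -(-24.271)/(6.828) = 3.5548.
Overall magnification: m = m_1 m_2 = -1.3484.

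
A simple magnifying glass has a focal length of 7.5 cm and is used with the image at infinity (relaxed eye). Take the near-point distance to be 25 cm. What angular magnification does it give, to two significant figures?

M = D/f = 25/7.5 = 3.333.

3.3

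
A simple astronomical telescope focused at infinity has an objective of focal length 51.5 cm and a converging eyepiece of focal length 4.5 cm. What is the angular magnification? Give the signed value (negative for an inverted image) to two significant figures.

M = -f_obj/f_eye = -51.5/(4.5) = -11.444.

-11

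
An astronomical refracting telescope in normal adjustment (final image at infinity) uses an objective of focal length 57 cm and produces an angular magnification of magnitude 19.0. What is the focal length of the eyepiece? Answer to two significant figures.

3.0 cm

|M| = f_obj/f_eye, so f_eye = f_obj/|M| = 57/19.0 = 3.000 cm.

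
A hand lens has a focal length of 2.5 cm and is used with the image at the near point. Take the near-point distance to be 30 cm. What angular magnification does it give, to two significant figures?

M = 1 + D/f = 1 + 30/2.5 = 13.000.

13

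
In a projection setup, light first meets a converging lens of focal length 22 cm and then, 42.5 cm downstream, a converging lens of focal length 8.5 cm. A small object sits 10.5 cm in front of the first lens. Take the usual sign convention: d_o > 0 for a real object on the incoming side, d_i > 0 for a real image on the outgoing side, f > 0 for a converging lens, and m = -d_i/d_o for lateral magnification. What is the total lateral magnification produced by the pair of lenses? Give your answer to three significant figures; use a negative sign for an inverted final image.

Applying the thin-lens equation to the first lens, 1/22 = 1/10.5 + 1/d_i1, which gives d_i1 = -20.087 cm.
Its lateral magnification is m_1 = -d_i1/d_o1 = -(-20.087)/10.5 = 1.9130.
The intermediate image is virtual, 20.087 cm to the left of lens 1, so d_o2 = L - d_i1 = 42.5 - (-20.087) = 62.587 cm.
Applying the thin-lens equation again with f_2 = 8.5 cm and d_o2 = 62.587 cm gives d_i2 = 9.836 cm.
m_2 = -(9.836)/(62.587) = -0.1572.
The system's lateral magnification is m_1 m_2 = (1.9130)(-0.1572) = -0.3006.

-0.301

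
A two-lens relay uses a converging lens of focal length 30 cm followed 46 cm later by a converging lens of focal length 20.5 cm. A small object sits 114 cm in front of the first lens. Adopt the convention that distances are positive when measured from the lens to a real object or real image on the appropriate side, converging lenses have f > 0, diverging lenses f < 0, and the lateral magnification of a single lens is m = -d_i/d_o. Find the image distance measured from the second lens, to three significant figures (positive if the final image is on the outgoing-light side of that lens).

Lens 1: 1/d_i1 = 1/f_1 - 1/d_o1 = 1/30 - 1/114 = 0.02456 cm^-1, so d_i1 = 40.714 cm.
That image sits 5.286 cm in front of the second lens, so d_o2 = 5.286 cm.
Lens 2: 1/d_i2 = 1/f_2 - 1/d_o2 = 1/20.5 - 1/(5.286) = -0.14041 cm^-1, so d_i2 = -7.122 cm.

-7.12 cm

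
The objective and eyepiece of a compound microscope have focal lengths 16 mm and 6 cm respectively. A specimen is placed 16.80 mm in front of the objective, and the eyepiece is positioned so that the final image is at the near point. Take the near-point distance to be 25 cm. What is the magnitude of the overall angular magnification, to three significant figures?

Convert to cm: f_obj = 16 mm = 1.6 cm; d_o = 16.80 mm = 1.68 cm.
Objective: 1/d_i = 1/f_obj - 1/d_o = 1/1.6 - 1/1.68 = 0.02976 cm^-1, so d_i = 33.600 cm.
m_obj = -d_i/d_o = -33.600/1.68 = -20.000.
Eyepiece angular magnification (image at near point): M_eye = 1 + D/f_e = 1 + 25/6 = 5.167.
Overall M = m_obj x M_eye = (-20.000)(5.167) = -103.33.
|M| = 103.33.

103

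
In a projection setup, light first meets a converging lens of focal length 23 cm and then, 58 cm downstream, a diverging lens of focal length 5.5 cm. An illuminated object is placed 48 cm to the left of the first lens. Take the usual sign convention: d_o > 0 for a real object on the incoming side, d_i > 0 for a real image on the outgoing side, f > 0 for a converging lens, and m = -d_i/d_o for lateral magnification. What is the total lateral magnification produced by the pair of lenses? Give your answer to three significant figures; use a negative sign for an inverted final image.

Applying the thin-lens equation to the first lens, 1/23 = 1/48 + 1/d_i1, which gives d_i1 = 44.160 cm.
Its lateral magnification is m_1 = -d_i1/d_o1 = -(44.160)/48 = -0.9200.
The intermediate image is 44.160 cm to the right of lens 1, so d_o2 = L - d_i1 = 58 - 44.160 = 13.840 cm.
Applying the thin-lens equation again with f_2 = -5.5 cm and d_o2 = 13.840 cm gives d_i2 = -3.936 cm.
m_2 = -(-3.936)/(13.840) = 0.2844.
The system's lateral magnification is m_1 m_2 = (-0.9200)(0.2844) = -0.2616.

-0.262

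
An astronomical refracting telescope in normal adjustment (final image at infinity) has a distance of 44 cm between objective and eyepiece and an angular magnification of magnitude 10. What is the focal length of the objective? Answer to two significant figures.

40 cm

In normal adjustment the tube length equals f_obj + f_eye and |M| = f_obj/f_eye.
So f_obj = 10 f_eye and 10 f_eye + f_eye = 44 cm, giving f_eye = 44/11 = 4.000 cm and f_obj = 40.000 cm.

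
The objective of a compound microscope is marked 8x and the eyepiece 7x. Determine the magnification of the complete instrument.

The overall magnification of a compound microscope is the product of the objective and eyepiece magnifications:
M = M_obj x M_eye = 8 x 7 = 56.

56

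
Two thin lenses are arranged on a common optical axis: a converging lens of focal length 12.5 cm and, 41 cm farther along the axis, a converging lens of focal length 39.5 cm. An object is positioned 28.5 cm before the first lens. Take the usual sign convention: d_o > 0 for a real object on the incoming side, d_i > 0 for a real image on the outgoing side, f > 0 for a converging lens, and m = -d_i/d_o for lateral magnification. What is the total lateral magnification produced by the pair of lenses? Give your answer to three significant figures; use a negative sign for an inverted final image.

Applying the thin-lens equation to the first lens, 1/12.5 = 1/28.5 + 1/d_i1, which gives d_i1 = 22.266 cm.
Its lateral magnification is m_1 = -d_i1/d_o1 = -(22.266)/28.5 = -0.7812.
That image sits 18.734 cm in front of the second lens, so d_o2 = 18.734 cm.
Applying the thin-lens equation again with f_2 = 39.5 cm and d_o2 = 18.734 cm gives d_i2 = -35.636 cm.
m_2 = -(-35.636)/(18.734) = 1.9022.
The system's lateral magnification is m_1 m_2 = (-0.7812)(1.9022) = -1.4861.

-1.49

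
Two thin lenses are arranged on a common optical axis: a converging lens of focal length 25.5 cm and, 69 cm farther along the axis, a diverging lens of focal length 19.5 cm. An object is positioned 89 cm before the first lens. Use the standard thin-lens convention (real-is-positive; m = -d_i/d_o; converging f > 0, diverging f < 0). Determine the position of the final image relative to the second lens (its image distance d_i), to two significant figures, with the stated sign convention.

Applying the thin-lens equation to the first lens, 1/25.5 = 1/89 + 1/d_i1, which gives d_i1 = 35.740 cm.
Object distance for lens 2: d_o2 = 69 - 35.740 = 33.260 cm.
Applying the thin-lens equation again with f_2 = -19.5 cm and d_o2 = 33.260 cm gives d_i2 = -12.293 cm.

-12 cm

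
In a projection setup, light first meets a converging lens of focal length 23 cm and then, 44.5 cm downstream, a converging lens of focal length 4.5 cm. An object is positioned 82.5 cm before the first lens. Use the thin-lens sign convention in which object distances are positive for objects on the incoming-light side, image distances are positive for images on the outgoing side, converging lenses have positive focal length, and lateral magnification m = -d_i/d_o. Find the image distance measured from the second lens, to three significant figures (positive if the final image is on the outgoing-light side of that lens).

Applying the thin-lens equation to the first lens, 1/23 = 1/82.5 + 1/d_i1, which gives d_i1 = 31.891 cm.
The intermediate image is 31.891 cm to the right of lens 1, so d_o2 = L - d_i1 = 44.5 - 31.891 = 12.609 cm.
Applying the thin-lens equation again with f_2 = 4.5 cm and d_o2 = 12.609 cm gives d_i2 = 6.997 cm.

7.00 cm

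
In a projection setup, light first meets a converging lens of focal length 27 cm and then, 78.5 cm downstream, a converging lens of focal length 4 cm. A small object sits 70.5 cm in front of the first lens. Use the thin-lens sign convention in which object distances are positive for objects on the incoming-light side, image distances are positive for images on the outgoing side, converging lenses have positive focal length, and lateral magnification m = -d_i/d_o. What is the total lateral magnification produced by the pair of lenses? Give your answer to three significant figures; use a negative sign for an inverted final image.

First lens: d_i1 = 1/(1/27 - 1/70.5) = 43.759 cm.
m_1 = -(43.759)/70.5 = -0.6207.
That image sits 34.741 cm in front of the second lens, so d_o2 = 34.741 cm.
Second lens: d_i2 = 1/(1/4 - 1/(34.741)) = 4.520 cm.
m_2 = -(4.520)/(34.741) = -0.1301.
Overall magnification: m = m_1 m_2 = 0.0808.

0.0808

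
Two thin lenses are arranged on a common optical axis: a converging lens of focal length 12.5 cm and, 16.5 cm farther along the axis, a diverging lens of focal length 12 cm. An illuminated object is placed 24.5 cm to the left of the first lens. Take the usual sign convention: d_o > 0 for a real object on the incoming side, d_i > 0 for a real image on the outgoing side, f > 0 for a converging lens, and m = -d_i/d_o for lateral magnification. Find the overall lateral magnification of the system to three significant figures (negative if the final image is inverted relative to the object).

Lens 1: 1/d_i1 = 1/f_1 - 1/d_o1 = 1/12.5 - 1/24.5 = 0.03918 cm^-1, so d_i1 = 25.521 cm.
m_1 = -(25.521)/24.5 = -1.0417.
Since 25.521 cm > 16.5 cm, the first image lies past the second lens and serves as a virtual object: d_o2 = L - d_i1 = -9.021 cm.
Lens 2: 1/d_i2 = 1/f_2 - 1/d_o2 = 1/(-12) - 1/(-9.021) = 0.02752 cm^-1, so d_i2 = 36.336 cm.
m_2 = -(36.336)/(-9.021) = 4.0280.
The system's lateral magnification is m_1 m_2 = (-1.0417)(4.0280) = -4.1958.

-4.20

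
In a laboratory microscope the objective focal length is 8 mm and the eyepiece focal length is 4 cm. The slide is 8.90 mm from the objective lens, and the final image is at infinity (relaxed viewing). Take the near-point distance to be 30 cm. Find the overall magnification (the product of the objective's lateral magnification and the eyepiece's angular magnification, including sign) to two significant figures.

-67

Convert to cm: f_obj = 8 mm = 0.8 cm; d_o = 8.90 mm = 0.89 cm.
Objective: 1/d_i = 1/f_obj - 1/d_o = 1/0.8 - 1/0.89 = 0.12640 cm^-1, so d_i = 7.911 cm.
m_obj = -d_i/d_o = -7.911/0.89 = -8.889.
Eyepiece angular magnification (image at infinity): M_eye = D/f_e = 30/4 = 7.500.
Overall M = m_obj x M_eye = (-8.889)(7.500) = -66.67.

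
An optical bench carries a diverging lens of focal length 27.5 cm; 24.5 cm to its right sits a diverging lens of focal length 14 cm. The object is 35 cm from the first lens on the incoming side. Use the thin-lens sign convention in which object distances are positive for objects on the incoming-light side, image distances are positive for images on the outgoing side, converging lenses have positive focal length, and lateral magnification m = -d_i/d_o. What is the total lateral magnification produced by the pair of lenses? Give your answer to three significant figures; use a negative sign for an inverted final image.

First lens: d_i1 = 1/(1/(-27.5) - 1/35) = -15.400 cm.
m_1 = -(-15.400)/35 = 0.4400.
The intermediate image is virtual, 15.400 cm to the left of lens 1, so d_o2 = L - d_i1 = 24.5 - (-15.400) = 39.900 cm.
Second lens: d_i2 = 1/(1/(-14) - 1/(39.900)) = -10.364 cm.
m_2 = -(-10.364)/(39.900) = 0.2597.
Overall magnification: m = m_1 m_2 = 0.1143.

0.114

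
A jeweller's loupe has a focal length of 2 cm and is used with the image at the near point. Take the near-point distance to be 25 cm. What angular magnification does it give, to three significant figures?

13.5

M = 1 + D/f = 1 + 25/2 = 13.500.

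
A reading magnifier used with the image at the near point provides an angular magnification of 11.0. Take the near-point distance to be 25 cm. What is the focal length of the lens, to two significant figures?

2.5 cm

For the image at the near point, M = 1 + D/f.
f = D/(M - 1) = 25/(11.0 - 1) = 2.500 cm.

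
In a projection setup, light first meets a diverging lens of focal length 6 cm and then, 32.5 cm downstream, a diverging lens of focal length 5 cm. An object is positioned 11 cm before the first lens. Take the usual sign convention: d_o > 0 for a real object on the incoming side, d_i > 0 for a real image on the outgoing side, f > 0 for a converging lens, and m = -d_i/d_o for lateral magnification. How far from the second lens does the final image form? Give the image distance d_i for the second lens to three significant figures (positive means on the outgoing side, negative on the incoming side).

Applying the thin-lens equation to the first lens, 1/(-6) = 1/11 + 1/d_i1, which gives d_i1 = -3.882 cm.
The intermediate image is virtual, 3.882 cm to the left of lens 1, so d_o2 = L - d_i1 = 32.5 - (-3.882) = 36.382 cm.
Applying the thin-lens equation again with f_2 = -5 cm and d_o2 = 36.382 cm gives d_i2 = -4.396 cm.

-4.40 cm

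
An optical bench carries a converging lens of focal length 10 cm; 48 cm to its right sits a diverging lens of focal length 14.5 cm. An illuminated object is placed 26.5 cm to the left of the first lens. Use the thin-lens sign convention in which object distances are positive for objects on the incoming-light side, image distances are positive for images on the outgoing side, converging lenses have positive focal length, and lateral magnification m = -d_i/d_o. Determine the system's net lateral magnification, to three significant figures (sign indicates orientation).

First lens: d_i1 = 1/(1/10 - 1/26.5) = 16.061 cm.
m_1 = -(16.061)/26.5 = -0.6061.
Object distance for lens 2: d_o2 = 48 - 16.061 = 31.939 cm.
Second lens: d_i2 = 1/(1/(-14.5) - 1/(31.939)) = -9.973 cm.
m_2 = -(-9.973)/(31.939) = 0.3122.
The system's lateral magnification is m_1 m_2 = (-0.6061)(0.3122) = -0.1892.

-0.189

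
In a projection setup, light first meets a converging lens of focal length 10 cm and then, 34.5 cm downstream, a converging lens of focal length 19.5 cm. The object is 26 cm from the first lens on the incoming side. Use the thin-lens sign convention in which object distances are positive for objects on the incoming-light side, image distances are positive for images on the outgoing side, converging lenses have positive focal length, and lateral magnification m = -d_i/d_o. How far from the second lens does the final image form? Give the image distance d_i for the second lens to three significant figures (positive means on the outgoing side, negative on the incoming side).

First lens: d_i1 = 1/(1/10 - 1/26) = 16.250 cm.
The intermediate image is 16.250 cm to the right of lens 1, so d_o2 = L - d_i1 = 34.5 - 16.250 = 18.250 cm.
Second lens: d_i2 = 1/(1/19.5 - 1/(18.250)) = -284.700 cm.

-285 cm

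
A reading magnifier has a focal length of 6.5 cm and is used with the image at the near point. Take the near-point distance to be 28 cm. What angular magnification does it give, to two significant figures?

M = 1 + D/f = 1 + 28/6.5 = 5.308.

5.3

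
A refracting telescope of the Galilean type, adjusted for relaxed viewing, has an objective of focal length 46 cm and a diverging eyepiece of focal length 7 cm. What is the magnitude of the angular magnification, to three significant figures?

6.57

|M| = f_obj/|f_eye| = 46/7 = 6.571.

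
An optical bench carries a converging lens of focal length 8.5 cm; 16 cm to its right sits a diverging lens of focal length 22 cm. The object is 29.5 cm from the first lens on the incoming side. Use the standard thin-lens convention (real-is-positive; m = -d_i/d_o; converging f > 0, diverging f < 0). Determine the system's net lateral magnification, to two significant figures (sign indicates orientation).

-0.34

Lens 1: 1/d_i1 = 1/f_1 - 1/d_o1 = 1/8.5 - 1/29.5 = 0.08375 cm^-1, so d_i1 = 11.940 cm.
m_1 = -(11.940)/29.5 = -0.4048.
Object distance for lens 2: d_o2 = 16 - 11.940 = 4.060 cm.
Lens 2: 1/d_i2 = 1/f_2 - 1/d_o2 = 1/(-22) - 1/(4.060) = -0.29179 cm^-1, so d_i2 = -3.427 cm.
m_2 = -(-3.427)/(4.060) = 0.8442.
The system's lateral magnification is m_1 m_2 = (-0.4048)(0.8442) = -0.3417.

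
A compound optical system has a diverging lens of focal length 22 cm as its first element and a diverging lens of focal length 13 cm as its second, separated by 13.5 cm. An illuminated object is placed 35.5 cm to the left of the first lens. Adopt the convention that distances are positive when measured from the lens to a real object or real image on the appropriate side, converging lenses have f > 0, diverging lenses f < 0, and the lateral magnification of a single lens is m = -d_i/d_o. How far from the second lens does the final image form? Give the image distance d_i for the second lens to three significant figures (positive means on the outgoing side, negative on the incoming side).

Lens 1: 1/d_i1 = 1/f_1 - 1/d_o1 = 1/(-22) - 1/35.5 = -0.07362 cm^-1, so d_i1 = -13.583 cm.
With d_i1 < 0 the first image is virtual and lies on the object side; the object distance for lens 2 is d_o2 = 13.5 - (-13.583) = 27.083 cm.
Lens 2: 1/d_i2 = 1/f_2 - 1/d_o2 = 1/(-13) - 1/(27.083) = -0.11385 cm^-1, so d_i2 = -8.784 cm.

-8.78 cm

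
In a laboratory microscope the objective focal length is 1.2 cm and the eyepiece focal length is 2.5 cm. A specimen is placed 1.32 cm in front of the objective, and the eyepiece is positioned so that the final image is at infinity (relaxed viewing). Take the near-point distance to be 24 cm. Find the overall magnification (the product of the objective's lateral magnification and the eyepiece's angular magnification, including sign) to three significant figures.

Objective: 1/d_i = 1/f_obj - 1/d_o = 1/1.2 - 1/1.32 = 0.07576 cm^-1, so d_i = 13.200 cm.
m_obj = -d_i/d_o = -13.200/1.32 = -10.000.
Eyepiece angular magnification (image at infinity): M_eye = D/f_e = 24/2.5 = 9.600.
Overall M = m_obj x M_eye = (-10.000)(9.600) = -96.00.

-96.0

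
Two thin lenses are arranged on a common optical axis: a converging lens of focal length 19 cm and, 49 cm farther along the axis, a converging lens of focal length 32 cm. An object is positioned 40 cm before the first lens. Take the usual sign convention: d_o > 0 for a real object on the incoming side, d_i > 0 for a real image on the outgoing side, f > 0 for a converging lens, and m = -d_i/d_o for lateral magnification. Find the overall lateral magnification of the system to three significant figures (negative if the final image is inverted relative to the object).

-1.51

First lens: d_i1 = 1/(1/19 - 1/40) = 36.190 cm.
m_1 = -(36.190)/40 = -0.9048.
The intermediate image is 36.190 cm to the right of lens 1, so d_o2 = L - d_i1 = 49 - 36.190 = 12.810 cm.
Second lens: d_i2 = 1/(1/32 - 1/(12.810)) = -21.360 cm.
m_2 = -(-21.360)/(12.810) = 1.6675.
Overall magnification: m = m_1 m_2 = -1.5087.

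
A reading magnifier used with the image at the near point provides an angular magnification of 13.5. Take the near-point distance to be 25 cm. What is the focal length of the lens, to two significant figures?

For the image at the near point, M = 1 + D/f.
f = D/(M - 1) = 25/(13.5 - 1) = 2.000 cm.

2.0 cm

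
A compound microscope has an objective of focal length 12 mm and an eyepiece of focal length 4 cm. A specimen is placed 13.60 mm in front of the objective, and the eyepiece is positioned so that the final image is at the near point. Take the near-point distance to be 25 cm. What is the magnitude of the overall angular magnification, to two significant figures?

54

Convert to cm: f_obj = 12 mm = 1.2 cm; d_o = 13.60 mm = 1.36 cm.
Objective: 1/d_i = 1/f_obj - 1/d_o = 1/1.2 - 1/1.36 = 0.09804 cm^-1, so d_i = 10.200 cm.
m_obj = -d_i/d_o = -10.200/1.36 = -7.500.
Eyepiece angular magnification (image at near point): M_eye = 1 + D/f_e = 1 + 25/4 = 7.250.
Overall M = m_obj x M_eye = (-7.500)(7.250) = -54.37.
|M| = 54.37.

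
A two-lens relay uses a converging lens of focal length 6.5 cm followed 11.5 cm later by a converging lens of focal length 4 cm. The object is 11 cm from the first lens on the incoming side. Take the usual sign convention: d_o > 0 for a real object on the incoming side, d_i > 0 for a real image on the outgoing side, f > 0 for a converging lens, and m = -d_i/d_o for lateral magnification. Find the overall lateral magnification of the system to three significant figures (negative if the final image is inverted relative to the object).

-0.689

Lens 1: 1/d_i1 = 1/f_1 - 1/d_o1 = 1/6.5 - 1/11 = 0.06294 cm^-1, so d_i1 = 15.889 cm.
m_1 = -(15.889)/11 = -1.4444.
Since 15.889 cm > 11.5 cm, the first image lies past the second lens and serves as a virtual object: d_o2 = L - d_i1 = -4.389 cm.
Lens 2: 1/d_i2 = 1/f_2 - 1/d_o2 = 1/4 - 1/(-4.389) = 0.47785 cm^-1, so d_i2 = 2.093 cm.
m_2 = -(2.093)/(-4.389) = 0.4768.
Overall magnification: m = m_1 m_2 = -0.6887.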